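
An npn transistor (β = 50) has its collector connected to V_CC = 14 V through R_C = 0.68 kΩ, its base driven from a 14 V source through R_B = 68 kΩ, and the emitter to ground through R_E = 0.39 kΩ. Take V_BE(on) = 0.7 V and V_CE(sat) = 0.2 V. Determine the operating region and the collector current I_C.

Assume active. Base-emitter loop: I_B = (V_BB − V_BE)/(R_B + (β+1)R_E) = (14 − 0.7)/(68 + 51×0.39) = 0.151 mA.
I_C = β·I_B = 50×0.151 = 7.57 mA.
V_CE = V_CC − I_C·R_C − I_E·R_E = 14 − 7.57×0.68 − 7.72×0.39 = 5.85 V > V_CE(sat), so the active-region assumption holds.

active; I_C ≈ 7.6 mA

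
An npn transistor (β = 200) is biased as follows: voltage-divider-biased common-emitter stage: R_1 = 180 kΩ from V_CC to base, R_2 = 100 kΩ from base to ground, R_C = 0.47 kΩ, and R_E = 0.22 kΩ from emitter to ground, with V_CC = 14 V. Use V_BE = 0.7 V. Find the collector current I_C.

Thevenize the base divider: V_Th = V_CC·R_2/(R_1+R_2) = 14×100/280 = 5 V, R_Th = R_1‖R_2 = 64.3 kΩ.
Base-emitter loop: V_Th = I_B·R_Th + V_BE + (β+1)I_B·R_E, so I_B = (5 − 0.7) / (64.3 + 201×0.22) = 0.0396 mA.
I_C = β·I_B = 200×0.0396 = 7.93 mA, and I_E = (β+1)I_B = 7.97 mA.
V_CE = V_CC − I_C·R_C − I_E·R_E = 14 − 7.93×0.47 − 7.97×0.22 = 8.52 V.
V_CE = 8.52 V > 0.2 V confirms active-region operation.

I_C ≈ 7.9 mA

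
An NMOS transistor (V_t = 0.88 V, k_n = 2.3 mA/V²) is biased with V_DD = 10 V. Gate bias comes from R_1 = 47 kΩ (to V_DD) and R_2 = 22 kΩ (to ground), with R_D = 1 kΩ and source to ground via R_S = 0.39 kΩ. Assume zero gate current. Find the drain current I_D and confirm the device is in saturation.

I_D ≈ 2.3 mA

V_G = V_DD·R_2/(R_1+R_2) = 10×22/69 = 3.19 V.
Assume saturation: I_D = (k_n/2)(V_GS − V_t)² with V_GS = V_G − I_D·R_S = 3.19 − 0.39·I_D.
Substituting gives 0.175·I_D² − 3.07·I_D + 6.13 = 0, with roots I_D = 2.3 or 15.3 mA.
The root I_D = 15.3 mA gives V_GS = -2.76 V ≤ V_t, so take I_D = 2.3 mA.
Then V_GS = 2.29 V and V_DS = V_DD − I_D(R_D+R_S) = 10 − 2.3×1.39 = 6.81 V.
Saturation requires V_DS ≥ V_GS − V_t = 1.41 V; 6.81 ≥ 1.41 ✓.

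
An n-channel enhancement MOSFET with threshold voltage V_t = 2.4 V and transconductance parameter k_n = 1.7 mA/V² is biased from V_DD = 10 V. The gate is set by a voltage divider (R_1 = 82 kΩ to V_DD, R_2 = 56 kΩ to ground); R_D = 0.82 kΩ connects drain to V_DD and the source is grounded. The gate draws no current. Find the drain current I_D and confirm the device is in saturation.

I_D ≈ 2.3 mA

V_G = V_DD·R_2/(R_1+R_2) = 10×56/138 = 4.06 V. With the source grounded, V_GS = V_G = 4.06 V.
Assume saturation: I_D = (k_n/2)(V_GS − V_t)² = (1.7/2)×(4.06 − 2.4)² = 0.85×1.66² = 2.34 mA.
V_DS = V_DD − I_D·R_D = 10 − 2.34×0.82 = 8.08 V.
Saturation requires V_DS ≥ V_GS − V_t = 1.66 V; 8.08 ≥ 1.66 ✓.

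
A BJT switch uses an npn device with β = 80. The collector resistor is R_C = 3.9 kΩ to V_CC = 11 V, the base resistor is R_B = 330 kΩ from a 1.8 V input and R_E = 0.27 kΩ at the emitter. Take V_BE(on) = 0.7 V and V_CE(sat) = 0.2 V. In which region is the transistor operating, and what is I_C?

Assume active. Base-emitter loop: I_B = (V_BB − V_BE)/(R_B + (β+1)R_E) = (1.8 − 0.7)/(330 + 81×0.27) = 0.00313 mA.
I_C = β·I_B = 80×0.00313 = 0.25 mA.
V_CE = V_CC − I_C·R_C − I_E·R_E = 11 − 0.25×3.9 − 0.253×0.27 = 9.96 V > V_CE(sat), so the active-region assumption holds.

active; I_C ≈ 0.25 mA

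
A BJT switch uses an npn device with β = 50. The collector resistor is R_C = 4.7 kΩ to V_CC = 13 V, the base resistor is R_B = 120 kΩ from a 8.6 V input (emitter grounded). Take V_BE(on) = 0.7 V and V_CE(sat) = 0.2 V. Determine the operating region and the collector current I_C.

saturation; I_C ≈ 2.7 mA

Assume active: I_B = (8.6 − 0.7)/120 = 0.0658 mA, giving I_C = β·I_B = 3.29 mA.
But then V_CE = 13 − 3.29×4.7 = -2.47 V < V_CE(sat) = 0.2 V — impossible in the active region.
So the transistor is saturated. With V_CE = 0.2 V, I_C = (V_CC − 0.2)/R_C = 12.8/4.7 = 2.72 mA.
Check: β·I_B = 3.29 mA > I_C = 2.72 mA, confirming saturation.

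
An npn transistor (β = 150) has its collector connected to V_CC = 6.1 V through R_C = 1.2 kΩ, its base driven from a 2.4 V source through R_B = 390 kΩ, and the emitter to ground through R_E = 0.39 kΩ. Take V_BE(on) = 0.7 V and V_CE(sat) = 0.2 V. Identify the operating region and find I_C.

active; I_C ≈ 0.57 mA

Assume active. Base-emitter loop: I_B = (V_BB − V_BE)/(R_B + (β+1)R_E) = (2.4 − 0.7)/(390 + 151×0.39) = 0.00379 mA.
I_C = β·I_B = 150×0.00379 = 0.568 mA.
V_CE = V_CC − I_C·R_C − I_E·R_E = 6.1 − 0.568×1.2 − 0.572×0.39 = 5.2 V > V_CE(sat), so the active-region assumption holds.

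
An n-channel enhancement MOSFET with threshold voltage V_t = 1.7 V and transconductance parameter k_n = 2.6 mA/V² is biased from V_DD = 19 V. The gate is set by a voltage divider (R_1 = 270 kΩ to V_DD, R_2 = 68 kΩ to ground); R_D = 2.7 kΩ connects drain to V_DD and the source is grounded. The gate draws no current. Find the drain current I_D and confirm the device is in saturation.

I_D ≈ 5.9 mA

V_G = V_DD·R_2/(R_1+R_2) = 19×68/338 = 3.82 V. With the source grounded, V_GS = V_G = 3.82 V.
Assume saturation: I_D = (k_n/2)(V_GS − V_t)² = (2.6/2)×(3.82 − 1.7)² = 1.3×2.12² = 5.86 mA.
V_DS = V_DD − I_D·R_D = 19 − 5.86×2.7 = 3.19 V.
Saturation requires V_DS ≥ V_GS − V_t = 2.12 V; 3.19 ≥ 2.12 ✓.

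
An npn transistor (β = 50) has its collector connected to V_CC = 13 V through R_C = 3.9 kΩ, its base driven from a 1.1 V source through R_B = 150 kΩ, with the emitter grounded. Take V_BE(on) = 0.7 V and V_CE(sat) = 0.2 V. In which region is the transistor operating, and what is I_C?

active; I_C ≈ 0.13 mA

Assume active. Base-emitter loop: I_B = (V_BB − V_BE)/R_B = (1.1 − 0.7)/150 = 0.00267 mA.
I_C = β·I_B = 50×0.00267 = 0.133 mA.
V_CE = V_CC − I_C·R_C = 13 − 0.133×3.9 = 12.5 V > V_CE(sat), so the active-region assumption holds.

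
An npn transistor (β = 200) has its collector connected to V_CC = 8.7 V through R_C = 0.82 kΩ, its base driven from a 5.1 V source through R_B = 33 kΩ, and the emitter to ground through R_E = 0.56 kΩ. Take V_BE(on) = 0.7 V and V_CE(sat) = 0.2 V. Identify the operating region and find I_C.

Assume active. Base-emitter loop: I_B = (V_BB − V_BE)/(R_B + (β+1)R_E) = (5.1 − 0.7)/(33 + 201×0.56) = 0.0302 mA.
I_C = β·I_B = 200×0.0302 = 6.05 mA.
V_CE = V_CC − I_C·R_C − I_E·R_E = 8.7 − 6.05×0.82 − 6.08×0.56 = 0.34 V > V_CE(sat), so the active-region assumption holds.

active; I_C ≈ 6 mA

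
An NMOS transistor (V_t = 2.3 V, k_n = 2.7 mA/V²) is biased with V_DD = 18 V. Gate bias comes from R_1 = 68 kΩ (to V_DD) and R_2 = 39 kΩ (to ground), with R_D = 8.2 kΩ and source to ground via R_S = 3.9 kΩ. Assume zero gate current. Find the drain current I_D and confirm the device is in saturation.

V_G = V_DD·R_2/(R_1+R_2) = 18×39/107 = 6.56 V.
Assume saturation: I_D = (k_n/2)(V_GS − V_t)² with V_GS = V_G − I_D·R_S = 6.56 − 3.9·I_D.
Substituting gives 20.5·I_D² − 45.9·I_D + 24.5 = 0, with roots I_D = 0.885 or 1.35 mA.
The root I_D = 1.35 mA gives V_GS = 1.3 V ≤ V_t, so take I_D = 0.885 mA.
Then V_GS = 3.11 V and V_DS = V_DD − I_D(R_D+R_S) = 18 − 0.885×12.1 = 7.29 V.
Saturation requires V_DS ≥ V_GS − V_t = 0.81 V; 7.29 ≥ 0.81 ✓.

I_D ≈ 0.88 mA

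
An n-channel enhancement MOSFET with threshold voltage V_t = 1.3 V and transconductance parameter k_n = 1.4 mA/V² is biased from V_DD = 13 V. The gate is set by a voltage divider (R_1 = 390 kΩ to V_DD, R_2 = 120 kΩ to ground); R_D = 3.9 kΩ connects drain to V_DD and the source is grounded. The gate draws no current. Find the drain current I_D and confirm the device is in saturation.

I_D ≈ 2.2 mA

V_G = V_DD·R_2/(R_1+R_2) = 13×120/510 = 3.06 V. With the source grounded, V_GS = V_G = 3.06 V.
Assume saturation: I_D = (k_n/2)(V_GS − V_t)² = (1.4/2)×(3.06 − 1.3)² = 0.7×1.76² = 2.17 mA.
V_DS = V_DD − I_D·R_D = 13 − 2.17×3.9 = 4.55 V.
Saturation requires V_DS ≥ V_GS − V_t = 1.76 V; 4.55 ≥ 1.76 ✓.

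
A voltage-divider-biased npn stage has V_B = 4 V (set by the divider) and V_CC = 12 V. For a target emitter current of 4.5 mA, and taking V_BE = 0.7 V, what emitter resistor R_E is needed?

R_E ≈ 0.73 kΩ

V_E = V_B − V_BE = 4 − 0.7 = 3.3 V.
R_E = V_E / I_E = 3.3 / 4.5 = 0.733 kΩ.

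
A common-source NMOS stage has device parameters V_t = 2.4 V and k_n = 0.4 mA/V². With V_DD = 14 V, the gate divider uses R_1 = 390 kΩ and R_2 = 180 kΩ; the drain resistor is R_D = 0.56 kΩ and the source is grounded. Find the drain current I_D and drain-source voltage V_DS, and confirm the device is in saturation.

I_D ≈ 0.82 mA, V_DS ≈ 14 V

V_G = V_DD·R_2/(R_1+R_2) = 14×180/570 = 4.42 V. With the source grounded, V_GS = V_G = 4.42 V.
Assume saturation: I_D = (k_n/2)(V_GS − V_t)² = (0.4/2)×(4.42 − 2.4)² = 0.2×2.02² = 0.817 mA.
V_DS = V_DD − I_D·R_D = 14 − 0.817×0.56 = 13.5 V.
Saturation requires V_DS ≥ V_GS − V_t = 2.02 V; 13.5 ≥ 2.02 ✓.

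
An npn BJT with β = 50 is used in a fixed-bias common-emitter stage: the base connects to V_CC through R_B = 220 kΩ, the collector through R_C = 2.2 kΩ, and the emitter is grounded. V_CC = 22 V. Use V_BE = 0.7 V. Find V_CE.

V_CE ≈ 11 V

Base loop: V_CC = I_B·R_B + V_BE, so I_B = (22 − 0.7)/220 kΩ = 0.0968 mA.
In the active region I_C = β·I_B = 50 × 0.0968 = 4.84 mA.
Collector loop: V_CE = V_CC − I_C·R_C = 22 − 4.84×2.2 = 11.3 V.
Since V_CE = 11.3 V > V_CE(sat) ≈ 0.2 V, the transistor is in the active region as assumed.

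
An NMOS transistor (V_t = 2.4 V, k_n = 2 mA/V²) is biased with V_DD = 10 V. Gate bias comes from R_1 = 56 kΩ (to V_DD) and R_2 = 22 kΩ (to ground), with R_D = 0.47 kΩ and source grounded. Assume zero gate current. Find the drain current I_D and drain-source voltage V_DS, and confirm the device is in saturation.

I_D ≈ 0.18 mA, V_DS ≈ 9.9 V

V_G = V_DD·R_2/(R_1+R_2) = 10×22/78 = 2.82 V. With the source grounded, V_GS = V_G = 2.82 V.
Assume saturation: I_D = (k_n/2)(V_GS − V_t)² = (2/2)×(2.82 − 2.4)² = 1×0.421² = 0.177 mA.
V_DS = V_DD − I_D·R_D = 10 − 0.177×0.47 = 9.92 V.
Saturation requires V_DS ≥ V_GS − V_t = 0.421 V; 9.92 ≥ 0.421 ✓.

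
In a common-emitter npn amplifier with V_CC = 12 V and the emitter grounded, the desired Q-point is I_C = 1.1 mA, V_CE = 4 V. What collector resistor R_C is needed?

Collector loop: V_CC = I_C·R_C + V_CE.
R_C = (V_CC − V_CE)/I_C = (12 − 4)/1.1 = 7.27 kΩ.

R_C ≈ 7.3 kΩ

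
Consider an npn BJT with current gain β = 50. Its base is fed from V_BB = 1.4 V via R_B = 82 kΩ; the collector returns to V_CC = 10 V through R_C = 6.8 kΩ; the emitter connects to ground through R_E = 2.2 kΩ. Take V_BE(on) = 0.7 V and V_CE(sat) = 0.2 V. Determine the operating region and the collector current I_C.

Assume active. Base-emitter loop: I_B = (V_BB − V_BE)/(R_B + (β+1)R_E) = (1.4 − 0.7)/(82 + 51×2.2) = 0.0036 mA.
I_C = β·I_B = 50×0.0036 = 0.18 mA.
V_CE = V_CC − I_C·R_C − I_E·R_E = 10 − 0.18×6.8 − 0.184×2.2 = 8.37 V > V_CE(sat), so the active-region assumption holds.

active; I_C ≈ 0.18 mA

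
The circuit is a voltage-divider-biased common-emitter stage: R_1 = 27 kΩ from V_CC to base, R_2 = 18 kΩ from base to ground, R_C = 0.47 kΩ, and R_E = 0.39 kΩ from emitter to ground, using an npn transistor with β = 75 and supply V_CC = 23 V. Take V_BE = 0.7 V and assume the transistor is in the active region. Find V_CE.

V_CE ≈ 9.4 V

Thevenize the base divider: V_Th = V_CC·R_2/(R_1+R_2) = 23×18/45 = 9.2 V, R_Th = R_1‖R_2 = 10.8 kΩ.
Base-emitter loop: V_Th = I_B·R_Th + V_BE + (β+1)I_B·R_E, so I_B = (9.2 − 0.7) / (10.8 + 76×0.39) = 0.21 mA.
I_C = β·I_B = 75×0.21 = 15.8 mA, and I_E = (β+1)I_B = 16 mA.
V_CE = V_CC − I_C·R_C − I_E·R_E = 23 − 15.8×0.47 − 16×0.39 = 9.36 V.
V_CE = 9.36 V > 0.2 V confirms active-region operation.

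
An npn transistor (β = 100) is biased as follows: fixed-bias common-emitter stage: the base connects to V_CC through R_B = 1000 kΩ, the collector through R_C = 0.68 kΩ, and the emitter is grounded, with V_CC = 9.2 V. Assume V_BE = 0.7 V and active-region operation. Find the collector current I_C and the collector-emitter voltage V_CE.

I_C ≈ 0.85 mA, V_CE ≈ 8.6 V

Base loop: V_CC = I_B·R_B + V_BE, so I_B = (9.2 − 0.7)/1000 kΩ = 0.0085 mA.
In the active region I_C = β·I_B = 100 × 0.0085 = 0.85 mA.
Collector loop: V_CE = V_CC − I_C·R_C = 9.2 − 0.85×0.68 = 8.62 V.
Since V_CE = 8.62 V > V_CE(sat) ≈ 0.2 V, the transistor is in the active region as assumed.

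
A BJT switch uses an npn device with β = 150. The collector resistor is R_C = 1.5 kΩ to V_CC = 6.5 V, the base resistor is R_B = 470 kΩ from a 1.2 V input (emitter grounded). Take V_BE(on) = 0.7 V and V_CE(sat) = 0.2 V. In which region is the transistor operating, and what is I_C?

active; I_C ≈ 0.16 mA

Assume active. Base-emitter loop: I_B = (V_BB − V_BE)/R_B = (1.2 − 0.7)/470 = 0.00106 mA.
I_C = β·I_B = 150×0.00106 = 0.16 mA.
V_CE = V_CC − I_C·R_C = 6.5 − 0.16×1.5 = 6.26 V > V_CE(sat), so the active-region assumption holds.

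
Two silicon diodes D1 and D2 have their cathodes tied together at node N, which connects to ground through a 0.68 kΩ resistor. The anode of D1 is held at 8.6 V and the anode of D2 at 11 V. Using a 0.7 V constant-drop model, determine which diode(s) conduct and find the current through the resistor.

Assume both conduct. Then node N would need to be at both 8.6−0.7 = 7.9 V and 11−0.7 = 10.3 V, which is impossible.
Assume only D2 conducts: V_N = 11 − 0.7 = 10.3 V, so I_R = 10.3/0.68 = 15.1 mA.
Check D1: its anode-to-cathode voltage is 8.6 − 10.3 = -1.7 V < 0.7 V, so it is off. The assumption is consistent.

Only D2 conducts; I_R ≈ 15 mA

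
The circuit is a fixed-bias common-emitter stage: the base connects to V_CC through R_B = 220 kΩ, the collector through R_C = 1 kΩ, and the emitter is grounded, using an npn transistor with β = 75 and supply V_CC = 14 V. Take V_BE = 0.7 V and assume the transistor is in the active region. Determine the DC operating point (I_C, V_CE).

Base loop: V_CC = I_B·R_B + V_BE, so I_B = (14 − 0.7)/220 kΩ = 0.0605 mA.
In the active region I_C = β·I_B = 75 × 0.0605 = 4.53 mA.
Collector loop: V_CE = V_CC − I_C·R_C = 14 − 4.53×1 = 9.47 V.
Since V_CE = 9.47 V > V_CE(sat) ≈ 0.2 V, the transistor is in the active region as assumed.

I_C ≈ 4.5 mA, V_CE ≈ 9.5 V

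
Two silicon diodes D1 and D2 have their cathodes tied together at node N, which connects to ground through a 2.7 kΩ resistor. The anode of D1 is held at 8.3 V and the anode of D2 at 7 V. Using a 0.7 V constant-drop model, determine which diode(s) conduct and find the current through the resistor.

Only D1 conducts; I_R ≈ 2.8 mA

Assume both conduct. Then node N would need to be at both 8.3−0.7 = 7.6 V and 7−0.7 = 6.3 V, which is impossible.
Assume only D1 conducts: V_N = 8.3 − 0.7 = 7.6 V, so I_R = 7.6/2.7 = 2.81 mA.
Check D2: its anode-to-cathode voltage is 7 − 7.6 = -0.6 V < 0.7 V, so it is off. The assumption is consistent.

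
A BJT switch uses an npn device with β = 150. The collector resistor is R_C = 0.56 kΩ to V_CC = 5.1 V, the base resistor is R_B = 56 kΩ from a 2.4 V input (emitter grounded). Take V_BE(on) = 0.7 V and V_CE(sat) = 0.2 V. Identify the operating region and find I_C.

active; I_C ≈ 4.6 mA

Assume active. Base-emitter loop: I_B = (V_BB − V_BE)/R_B = (2.4 − 0.7)/56 = 0.0304 mA.
I_C = β·I_B = 150×0.0304 = 4.55 mA.
V_CE = V_CC − I_C·R_C = 5.1 − 4.55×0.56 = 2.55 V > V_CE(sat), so the active-region assumption holds.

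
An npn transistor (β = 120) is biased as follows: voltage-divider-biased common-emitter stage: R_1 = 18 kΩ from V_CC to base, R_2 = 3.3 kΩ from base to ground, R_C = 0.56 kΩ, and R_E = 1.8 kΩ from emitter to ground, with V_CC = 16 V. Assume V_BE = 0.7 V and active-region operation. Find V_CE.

V_CE ≈ 14 V

Thevenize the base divider: V_Th = V_CC·R_2/(R_1+R_2) = 16×3.3/21.3 = 2.48 V, R_Th = R_1‖R_2 = 2.79 kΩ.
Base-emitter loop: V_Th = I_B·R_Th + V_BE + (β+1)I_B·R_E, so I_B = (2.48 − 0.7) / (2.79 + 121×1.8) = 0.00806 mA.
I_C = β·I_B = 120×0.00806 = 0.968 mA, and I_E = (β+1)I_B = 0.976 mA.
V_CE = V_CC − I_C·R_C − I_E·R_E = 16 − 0.968×0.56 − 0.976×1.8 = 13.7 V.
V_CE = 13.7 V > 0.2 V confirms active-region operation.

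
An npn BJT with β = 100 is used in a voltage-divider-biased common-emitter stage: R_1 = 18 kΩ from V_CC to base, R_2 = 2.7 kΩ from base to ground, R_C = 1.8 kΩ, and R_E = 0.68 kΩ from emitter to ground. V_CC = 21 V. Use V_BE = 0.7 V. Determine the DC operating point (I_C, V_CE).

Thevenize the base divider: V_Th = V_CC·R_2/(R_1+R_2) = 21×2.7/20.7 = 2.74 V, R_Th = R_1‖R_2 = 2.35 kΩ.
Base-emitter loop: V_Th = I_B·R_Th + V_BE + (β+1)I_B·R_E, so I_B = (2.74 − 0.7) / (2.35 + 101×0.68) = 0.0287 mA.
I_C = β·I_B = 100×0.0287 = 2.87 mA, and I_E = (β+1)I_B = 2.9 mA.
V_CE = V_CC − I_C·R_C − I_E·R_E = 21 − 2.87×1.8 − 2.9×0.68 = 13.9 V.
V_CE = 13.9 V > 0.2 V confirms active-region operation.

I_C ≈ 2.9 mA, V_CE ≈ 14 V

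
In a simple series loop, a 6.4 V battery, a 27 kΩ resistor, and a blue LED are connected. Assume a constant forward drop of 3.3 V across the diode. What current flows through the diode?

I ≈ 0.11 mA

KVL around the loop: 6.4 = V_D + I·R = 3.3 + I × 27 kΩ.
So I = (6.4 − 3.3) / 27 kΩ = 3.1 / 27 = 0.115 mA.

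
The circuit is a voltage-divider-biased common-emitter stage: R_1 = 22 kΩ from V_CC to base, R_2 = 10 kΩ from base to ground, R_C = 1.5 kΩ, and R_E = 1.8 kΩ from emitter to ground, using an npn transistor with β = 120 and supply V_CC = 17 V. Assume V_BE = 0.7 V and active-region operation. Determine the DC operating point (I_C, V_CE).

I_C ≈ 2.5 mA, V_CE ≈ 8.8 V

Thevenize the base divider: V_Th = V_CC·R_2/(R_1+R_2) = 17×10/32 = 5.31 V, R_Th = R_1‖R_2 = 6.88 kΩ.
Base-emitter loop: V_Th = I_B·R_Th + V_BE + (β+1)I_B·R_E, so I_B = (5.31 − 0.7) / (6.88 + 121×1.8) = 0.0205 mA.
I_C = β·I_B = 120×0.0205 = 2.46 mA, and I_E = (β+1)I_B = 2.48 mA.
V_CE = V_CC − I_C·R_C − I_E·R_E = 17 − 2.46×1.5 − 2.48×1.8 = 8.83 V.
V_CE = 8.83 V > 0.2 V confirms active-region operation.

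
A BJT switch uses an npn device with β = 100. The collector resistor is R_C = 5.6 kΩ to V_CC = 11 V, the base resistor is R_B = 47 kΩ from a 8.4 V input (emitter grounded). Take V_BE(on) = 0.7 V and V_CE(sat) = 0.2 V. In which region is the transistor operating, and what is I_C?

Assume active: I_B = (8.4 − 0.7)/47 = 0.164 mA, giving I_C = β·I_B = 16.4 mA.
But then V_CE = 11 − 16.4×5.6 = -80.7 V < V_CE(sat) = 0.2 V — impossible in the active region.
So the transistor is saturated. With V_CE = 0.2 V, I_C = (V_CC − 0.2)/R_C = 10.8/5.6 = 1.93 mA.
Check: β·I_B = 16.4 mA > I_C = 1.93 mA, confirming saturation.

saturation; I_C ≈ 1.9 mA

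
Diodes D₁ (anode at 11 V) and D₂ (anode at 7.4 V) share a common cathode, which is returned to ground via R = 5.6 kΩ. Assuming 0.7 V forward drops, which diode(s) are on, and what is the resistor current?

Only D₁ conducts; I_R ≈ 1.8 mA

Assume both conduct. Then node N would need to be at both 11−0.7 = 10.3 V and 7.4−0.7 = 6.7 V, which is impossible.
Assume only D₁ conducts: V_N = 11 − 0.7 = 10.3 V, so I_R = 10.3/5.6 = 1.84 mA.
Check D₂: its anode-to-cathode voltage is 7.4 − 10.3 = -2.9 V < 0.7 V, so it is off. The assumption is consistent.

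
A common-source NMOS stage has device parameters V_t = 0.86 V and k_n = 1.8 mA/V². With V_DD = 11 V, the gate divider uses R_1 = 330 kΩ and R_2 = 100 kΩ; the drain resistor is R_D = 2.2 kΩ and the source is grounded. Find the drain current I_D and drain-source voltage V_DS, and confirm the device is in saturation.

V_G = V_DD·R_2/(R_1+R_2) = 11×100/430 = 2.56 V. With the source grounded, V_GS = V_G = 2.56 V.
Assume saturation: I_D = (k_n/2)(V_GS − V_t)² = (1.8/2)×(2.56 − 0.86)² = 0.9×1.7² = 2.6 mA.
V_DS = V_DD − I_D·R_D = 11 − 2.6×2.2 = 5.29 V.
Saturation requires V_DS ≥ V_GS − V_t = 1.7 V; 5.29 ≥ 1.7 ✓.

I_D ≈ 2.6 mA, V_DS ≈ 5.3 V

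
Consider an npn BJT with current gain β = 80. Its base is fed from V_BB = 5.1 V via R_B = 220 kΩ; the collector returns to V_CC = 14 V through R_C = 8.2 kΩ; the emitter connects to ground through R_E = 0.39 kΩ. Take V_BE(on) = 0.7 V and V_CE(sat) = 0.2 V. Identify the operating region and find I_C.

Assume active. Base-emitter loop: I_B = (V_BB − V_BE)/(R_B + (β+1)R_E) = (5.1 − 0.7)/(220 + 81×0.39) = 0.0175 mA.
I_C = β·I_B = 80×0.0175 = 1.4 mA.
V_CE = V_CC − I_C·R_C − I_E·R_E = 14 − 1.4×8.2 − 1.42×0.39 = 1.97 V > V_CE(sat), so the active-region assumption holds.

active; I_C ≈ 1.4 mA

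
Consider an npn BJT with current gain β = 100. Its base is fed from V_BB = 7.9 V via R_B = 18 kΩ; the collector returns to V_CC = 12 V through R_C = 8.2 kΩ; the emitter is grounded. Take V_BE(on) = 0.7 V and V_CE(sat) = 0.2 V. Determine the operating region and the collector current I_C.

saturation; I_C ≈ 1.4 mA

Assume active: I_B = (7.9 − 0.7)/18 = 0.4 mA, giving I_C = β·I_B = 40 mA.
But then V_CE = 12 − 40×8.2 = -316 V < V_CE(sat) = 0.2 V — impossible in the active region.
So the transistor is saturated. With V_CE = 0.2 V, I_C = (V_CC − 0.2)/R_C = 11.8/8.2 = 1.44 mA.
Check: β·I_B = 40 mA > I_C = 1.44 mA, confirming saturation.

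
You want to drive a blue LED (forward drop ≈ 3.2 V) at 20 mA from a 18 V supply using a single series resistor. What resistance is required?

R ≈ 0.74 kΩ

The resistor drops V_S − V_D = 18 − 3.2 = 14.8 V at 20 mA.
R = 14.8 V / 20 mA = 0.74 kΩ.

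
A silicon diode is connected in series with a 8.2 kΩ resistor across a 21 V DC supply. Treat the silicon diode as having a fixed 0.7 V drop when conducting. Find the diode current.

I ≈ 2.5 mA

KVL around the loop: 21 = V_D + I·R = 0.7 + I × 8.2 kΩ.
So I = (21 − 0.7) / 8.2 kΩ = 20.3 / 8.2 = 2.48 mA.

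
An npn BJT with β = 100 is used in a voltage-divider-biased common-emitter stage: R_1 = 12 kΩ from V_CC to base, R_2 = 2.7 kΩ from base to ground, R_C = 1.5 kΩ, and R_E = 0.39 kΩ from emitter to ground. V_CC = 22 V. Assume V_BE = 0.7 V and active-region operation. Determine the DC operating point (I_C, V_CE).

Thevenize the base divider: V_Th = V_CC·R_2/(R_1+R_2) = 22×2.7/14.7 = 4.04 V, R_Th = R_1‖R_2 = 2.2 kΩ.
Base-emitter loop: V_Th = I_B·R_Th + V_BE + (β+1)I_B·R_E, so I_B = (4.04 − 0.7) / (2.2 + 101×0.39) = 0.0803 mA.
I_C = β·I_B = 100×0.0803 = 8.03 mA, and I_E = (β+1)I_B = 8.11 mA.
V_CE = V_CC − I_C·R_C − I_E·R_E = 22 − 8.03×1.5 − 8.11×0.39 = 6.79 V.
V_CE = 6.79 V > 0.2 V confirms active-region operation.

I_C ≈ 8 mA, V_CE ≈ 6.8 V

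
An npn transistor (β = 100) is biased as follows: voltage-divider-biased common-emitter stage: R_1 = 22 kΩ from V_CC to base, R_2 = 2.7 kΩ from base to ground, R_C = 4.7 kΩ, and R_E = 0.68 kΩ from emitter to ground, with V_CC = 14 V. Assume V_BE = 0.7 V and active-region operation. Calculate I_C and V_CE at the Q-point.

Thevenize the base divider: V_Th = V_CC·R_2/(R_1+R_2) = 14×2.7/24.7 = 1.53 V, R_Th = R_1‖R_2 = 2.4 kΩ.
Base-emitter loop: V_Th = I_B·R_Th + V_BE + (β+1)I_B·R_E, so I_B = (1.53 − 0.7) / (2.4 + 101×0.68) = 0.0117 mA.
I_C = β·I_B = 100×0.0117 = 1.17 mA, and I_E = (β+1)I_B = 1.18 mA.
V_CE = V_CC − I_C·R_C − I_E·R_E = 14 − 1.17×4.7 − 1.18×0.68 = 7.71 V.
V_CE = 7.71 V > 0.2 V confirms active-region operation.

I_C ≈ 1.2 mA, V_CE ≈ 7.7 V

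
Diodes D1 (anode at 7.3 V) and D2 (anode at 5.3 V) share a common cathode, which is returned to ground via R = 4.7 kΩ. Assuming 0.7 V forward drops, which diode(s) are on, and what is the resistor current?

Only D1 conducts; I_R ≈ 1.4 mA

Assume both conduct. Then node N would need to be at both 7.3−0.7 = 6.6 V and 5.3−0.7 = 4.6 V, which is impossible.
Assume only D1 conducts: V_N = 7.3 − 0.7 = 6.6 V, so I_R = 6.6/4.7 = 1.4 mA.
Check D2: its anode-to-cathode voltage is 5.3 − 6.6 = -1.3 V < 0.7 V, so it is off. The assumption is consistent.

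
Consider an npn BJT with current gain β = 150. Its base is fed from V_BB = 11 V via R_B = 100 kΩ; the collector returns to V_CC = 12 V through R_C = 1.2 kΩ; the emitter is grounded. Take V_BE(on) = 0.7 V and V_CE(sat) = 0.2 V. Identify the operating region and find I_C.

Assume active: I_B = (11 − 0.7)/100 = 0.103 mA, giving I_C = β·I_B = 15.5 mA.
But then V_CE = 12 − 15.5×1.2 = -6.54 V < V_CE(sat) = 0.2 V — impossible in the active region.
So the transistor is saturated. With V_CE = 0.2 V, I_C = (V_CC − 0.2)/R_C = 11.8/1.2 = 9.83 mA.
Check: β·I_B = 15.5 mA > I_C = 9.83 mA, confirming saturation.

saturation; I_C ≈ 9.8 mA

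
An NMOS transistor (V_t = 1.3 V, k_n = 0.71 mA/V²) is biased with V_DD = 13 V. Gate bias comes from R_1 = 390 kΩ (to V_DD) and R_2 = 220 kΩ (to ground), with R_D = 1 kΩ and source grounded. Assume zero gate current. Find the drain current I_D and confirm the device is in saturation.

V_G = V_DD·R_2/(R_1+R_2) = 13×220/610 = 4.69 V. With the source grounded, V_GS = V_G = 4.69 V.
Assume saturation: I_D = (k_n/2)(V_GS − V_t)² = (0.71/2)×(4.69 − 1.3)² = 0.355×3.39² = 4.08 mA.
V_DS = V_DD − I_D·R_D = 13 − 4.08×1 = 8.92 V.
Saturation requires V_DS ≥ V_GS − V_t = 3.39 V; 8.92 ≥ 3.39 ✓.

I_D ≈ 4.1 mA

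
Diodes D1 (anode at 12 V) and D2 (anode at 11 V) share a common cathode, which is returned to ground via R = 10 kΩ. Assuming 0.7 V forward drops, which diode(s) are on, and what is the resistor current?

Assume both conduct. Then node N would need to be at both 12−0.7 = 11.3 V and 11−0.7 = 10.3 V, which is impossible.
Assume only D1 conducts: V_N = 12 − 0.7 = 11.3 V, so I_R = 11.3/10 = 1.13 mA.
Check D2: its anode-to-cathode voltage is 11 − 11.3 = -0.3 V < 0.7 V, so it is off. The assumption is consistent.

Only D1 conducts; I_R ≈ 1.1 mA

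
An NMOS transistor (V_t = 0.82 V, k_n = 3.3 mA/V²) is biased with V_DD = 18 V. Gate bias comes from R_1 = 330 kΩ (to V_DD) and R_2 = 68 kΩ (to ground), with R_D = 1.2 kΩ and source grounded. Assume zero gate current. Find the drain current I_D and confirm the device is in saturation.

I_D ≈ 8.4 mA

V_G = V_DD·R_2/(R_1+R_2) = 18×68/398 = 3.08 V. With the source grounded, V_GS = V_G = 3.08 V.
Assume saturation: I_D = (k_n/2)(V_GS − V_t)² = (3.3/2)×(3.08 − 0.82)² = 1.65×2.26² = 8.39 mA.
V_DS = V_DD − I_D·R_D = 18 − 8.39×1.2 = 7.93 V.
Saturation requires V_DS ≥ V_GS − V_t = 2.26 V; 7.93 ≥ 2.26 ✓.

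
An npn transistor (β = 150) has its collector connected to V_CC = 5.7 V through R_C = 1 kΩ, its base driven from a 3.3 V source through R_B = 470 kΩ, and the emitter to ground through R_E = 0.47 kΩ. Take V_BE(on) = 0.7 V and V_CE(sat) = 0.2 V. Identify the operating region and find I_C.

Assume active. Base-emitter loop: I_B = (V_BB − V_BE)/(R_B + (β+1)R_E) = (3.3 − 0.7)/(470 + 151×0.47) = 0.00481 mA.
I_C = β·I_B = 150×0.00481 = 0.721 mA.
V_CE = V_CC − I_C·R_C − I_E·R_E = 5.7 − 0.721×1 − 0.726×0.47 = 4.64 V > V_CE(sat), so the active-region assumption holds.

active; I_C ≈ 0.72 mA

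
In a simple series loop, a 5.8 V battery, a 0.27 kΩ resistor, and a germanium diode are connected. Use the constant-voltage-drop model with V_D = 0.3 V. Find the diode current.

KVL around the loop: 5.8 = V_D + I·R = 0.3 + I × 0.27 kΩ.
So I = (5.8 − 0.3) / 0.27 kΩ = 5.5 / 0.27 = 20.4 mA.

I ≈ 20 mA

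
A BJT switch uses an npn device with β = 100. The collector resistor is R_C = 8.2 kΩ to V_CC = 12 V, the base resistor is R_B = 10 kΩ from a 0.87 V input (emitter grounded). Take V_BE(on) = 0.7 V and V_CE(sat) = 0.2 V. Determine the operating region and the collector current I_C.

Assume active: I_B = (0.87 − 0.7)/10 = 0.017 mA, giving I_C = β·I_B = 1.7 mA.
But then V_CE = 12 − 1.7×8.2 = -1.94 V < V_CE(sat) = 0.2 V — impossible in the active region.
So the transistor is saturated. With V_CE = 0.2 V, I_C = (V_CC − 0.2)/R_C = 11.8/8.2 = 1.44 mA.
Check: β·I_B = 1.7 mA > I_C = 1.44 mA, confirming saturation.

saturation; I_C ≈ 1.4 mA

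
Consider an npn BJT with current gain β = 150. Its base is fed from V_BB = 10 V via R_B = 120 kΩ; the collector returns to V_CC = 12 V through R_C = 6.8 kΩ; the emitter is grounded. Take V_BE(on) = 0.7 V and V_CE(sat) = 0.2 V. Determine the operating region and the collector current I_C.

Assume active: I_B = (10 − 0.7)/120 = 0.0775 mA, giving I_C = β·I_B = 11.6 mA.
But then V_CE = 12 − 11.6×6.8 = -67 V < V_CE(sat) = 0.2 V — impossible in the active region.
So the transistor is saturated. With V_CE = 0.2 V, I_C = (V_CC − 0.2)/R_C = 11.8/6.8 = 1.74 mA.
Check: β·I_B = 11.6 mA > I_C = 1.74 mA, confirming saturation.

saturation; I_C ≈ 1.7 mA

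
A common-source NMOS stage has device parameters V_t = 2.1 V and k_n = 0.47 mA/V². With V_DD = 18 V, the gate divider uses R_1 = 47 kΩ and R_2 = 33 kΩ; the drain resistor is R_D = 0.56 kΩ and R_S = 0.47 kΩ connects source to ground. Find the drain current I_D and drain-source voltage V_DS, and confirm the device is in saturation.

I_D ≈ 3.3 mA, V_DS ≈ 15 V

V_G = V_DD·R_2/(R_1+R_2) = 18×33/80 = 7.42 V.
Assume saturation: I_D = (k_n/2)(V_GS − V_t)² with V_GS = V_G − I_D·R_S = 7.42 − 0.47·I_D.
Substituting gives 0.0519·I_D² − 2.18·I_D + 6.66 = 0, with roots I_D = 3.33 or 38.6 mA.
The root I_D = 38.6 mA gives V_GS = -10.7 V ≤ V_t, so take I_D = 3.33 mA.
Then V_GS = 5.86 V and V_DS = V_DD − I_D(R_D+R_S) = 18 − 3.33×1.03 = 14.6 V.
Saturation requires V_DS ≥ V_GS − V_t = 3.76 V; 14.6 ≥ 3.76 ✓.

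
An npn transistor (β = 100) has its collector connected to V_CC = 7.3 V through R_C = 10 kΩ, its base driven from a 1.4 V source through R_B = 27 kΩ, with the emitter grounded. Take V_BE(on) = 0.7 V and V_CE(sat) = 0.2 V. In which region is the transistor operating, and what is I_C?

Assume active: I_B = (1.4 − 0.7)/27 = 0.0259 mA, giving I_C = β·I_B = 2.59 mA.
But then V_CE = 7.3 − 2.59×10 = -18.6 V < V_CE(sat) = 0.2 V — impossible in the active region.
So the transistor is saturated. With V_CE = 0.2 V, I_C = (V_CC − 0.2)/R_C = 7.1/10 = 0.71 mA.
Check: β·I_B = 2.59 mA > I_C = 0.71 mA, confirming saturation.

saturation; I_C ≈ 0.71 mA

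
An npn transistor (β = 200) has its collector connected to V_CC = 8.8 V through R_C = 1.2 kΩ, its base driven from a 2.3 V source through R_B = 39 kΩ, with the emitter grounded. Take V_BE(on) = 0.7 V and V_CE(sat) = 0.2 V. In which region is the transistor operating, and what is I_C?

Assume active: I_B = (2.3 − 0.7)/39 = 0.041 mA, giving I_C = β·I_B = 8.21 mA.
But then V_CE = 8.8 − 8.21×1.2 = -1.05 V < V_CE(sat) = 0.2 V — impossible in the active region.
So the transistor is saturated. With V_CE = 0.2 V, I_C = (V_CC − 0.2)/R_C = 8.6/1.2 = 7.17 mA.
Check: β·I_B = 8.21 mA > I_C = 7.17 mA, confirming saturation.

saturation; I_C ≈ 7.2 mA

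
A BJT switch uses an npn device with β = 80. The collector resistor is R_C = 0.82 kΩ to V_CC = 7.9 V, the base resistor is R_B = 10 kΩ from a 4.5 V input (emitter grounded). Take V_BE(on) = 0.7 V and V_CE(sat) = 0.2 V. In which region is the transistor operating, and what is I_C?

Assume active: I_B = (4.5 − 0.7)/10 = 0.38 mA, giving I_C = β·I_B = 30.4 mA.
But then V_CE = 7.9 − 30.4×0.82 = -17 V < V_CE(sat) = 0.2 V — impossible in the active region.
So the transistor is saturated. With V_CE = 0.2 V, I_C = (V_CC − 0.2)/R_C = 7.7/0.82 = 9.39 mA.
Check: β·I_B = 30.4 mA > I_C = 9.39 mA, confirming saturation.

saturation; I_C ≈ 9.4 mA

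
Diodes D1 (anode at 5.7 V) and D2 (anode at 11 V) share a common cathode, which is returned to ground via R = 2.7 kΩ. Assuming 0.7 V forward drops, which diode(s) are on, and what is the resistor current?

Only D2 conducts; I_R ≈ 3.8 mA

Assume both conduct. Then node N would need to be at both 5.7−0.7 = 5 V and 11−0.7 = 10.3 V, which is impossible.
Assume only D2 conducts: V_N = 11 − 0.7 = 10.3 V, so I_R = 10.3/2.7 = 3.81 mA.
Check D1: its anode-to-cathode voltage is 5.7 − 10.3 = -4.6 V < 0.7 V, so it is off. The assumption is consistent.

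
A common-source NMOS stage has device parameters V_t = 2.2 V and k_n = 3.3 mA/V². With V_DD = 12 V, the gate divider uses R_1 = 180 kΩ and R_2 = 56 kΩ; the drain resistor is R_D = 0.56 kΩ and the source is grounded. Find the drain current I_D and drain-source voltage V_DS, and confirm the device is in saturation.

I_D ≈ 0.69 mA, V_DS ≈ 12 V

V_G = V_DD·R_2/(R_1+R_2) = 12×56/236 = 2.85 V. With the source grounded, V_GS = V_G = 2.85 V.
Assume saturation: I_D = (k_n/2)(V_GS − V_t)² = (3.3/2)×(2.85 − 2.2)² = 1.65×0.647² = 0.692 mA.
V_DS = V_DD − I_D·R_D = 12 − 0.692×0.56 = 11.6 V.
Saturation requires V_DS ≥ V_GS − V_t = 0.647 V; 11.6 ≥ 0.647 ✓.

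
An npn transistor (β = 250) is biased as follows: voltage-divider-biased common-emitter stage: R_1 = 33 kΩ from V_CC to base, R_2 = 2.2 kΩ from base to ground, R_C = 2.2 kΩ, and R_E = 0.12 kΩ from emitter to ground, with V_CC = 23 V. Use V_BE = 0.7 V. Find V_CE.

V_CE ≈ 9.7 V

Thevenize the base divider: V_Th = V_CC·R_2/(R_1+R_2) = 23×2.2/35.2 = 1.44 V, R_Th = R_1‖R_2 = 2.06 kΩ.
Base-emitter loop: V_Th = I_B·R_Th + V_BE + (β+1)I_B·R_E, so I_B = (1.44 − 0.7) / (2.06 + 251×0.12) = 0.0229 mA.
I_C = β·I_B = 250×0.0229 = 5.73 mA, and I_E = (β+1)I_B = 5.75 mA.
V_CE = V_CC − I_C·R_C − I_E·R_E = 23 − 5.73×2.2 − 5.75×0.12 = 9.71 V.
V_CE = 9.71 V > 0.2 V confirms active-region operation.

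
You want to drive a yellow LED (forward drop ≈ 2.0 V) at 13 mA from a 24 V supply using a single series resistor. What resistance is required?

The resistor drops V_S − V_D = 24 − 2.0 = 22 V at 13 mA.
R = 22 V / 13 mA = 1.69 kΩ.

R ≈ 1.7 kΩ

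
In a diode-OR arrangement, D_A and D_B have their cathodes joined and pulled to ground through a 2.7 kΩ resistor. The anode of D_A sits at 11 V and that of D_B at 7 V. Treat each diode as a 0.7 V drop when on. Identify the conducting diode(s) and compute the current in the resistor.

Assume both conduct. Then node N would need to be at both 11−0.7 = 10.3 V and 7−0.7 = 6.3 V, which is impossible.
Assume only D_A conducts: V_N = 11 − 0.7 = 10.3 V, so I_R = 10.3/2.7 = 3.81 mA.
Check D_B: its anode-to-cathode voltage is 7 − 10.3 = -3.3 V < 0.7 V, so it is off. The assumption is consistent.

Only D_A conducts; I_R ≈ 3.8 mA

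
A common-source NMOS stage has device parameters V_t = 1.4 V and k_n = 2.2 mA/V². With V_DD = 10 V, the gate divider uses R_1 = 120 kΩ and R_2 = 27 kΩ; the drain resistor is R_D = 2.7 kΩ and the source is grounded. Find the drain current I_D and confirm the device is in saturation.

V_G = V_DD·R_2/(R_1+R_2) = 10×27/147 = 1.84 V. With the source grounded, V_GS = V_G = 1.84 V.
Assume saturation: I_D = (k_n/2)(V_GS − V_t)² = (2.2/2)×(1.84 − 1.4)² = 1.1×0.437² = 0.21 mA.
V_DS = V_DD − I_D·R_D = 10 − 0.21×2.7 = 9.43 V.
Saturation requires V_DS ≥ V_GS − V_t = 0.437 V; 9.43 ≥ 0.437 ✓.

I_D ≈ 0.21 mA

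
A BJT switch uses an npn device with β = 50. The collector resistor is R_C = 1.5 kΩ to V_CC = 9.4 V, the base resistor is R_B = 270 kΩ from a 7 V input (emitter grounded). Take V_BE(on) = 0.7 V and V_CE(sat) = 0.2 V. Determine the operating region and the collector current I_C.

Assume active. Base-emitter loop: I_B = (V_BB − V_BE)/R_B = (7 − 0.7)/270 = 0.0233 mA.
I_C = β·I_B = 50×0.0233 = 1.17 mA.
V_CE = V_CC − I_C·R_C = 9.4 − 1.17×1.5 = 7.65 V > V_CE(sat), so the active-region assumption holds.

active; I_C ≈ 1.2 mA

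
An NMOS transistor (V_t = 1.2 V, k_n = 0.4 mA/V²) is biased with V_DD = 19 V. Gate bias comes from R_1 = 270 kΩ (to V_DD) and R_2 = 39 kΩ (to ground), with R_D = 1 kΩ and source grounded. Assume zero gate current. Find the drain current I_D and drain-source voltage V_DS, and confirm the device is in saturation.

I_D ≈ 0.29 mA, V_DS ≈ 19 V

V_G = V_DD·R_2/(R_1+R_2) = 19×39/309 = 2.4 V. With the source grounded, V_GS = V_G = 2.4 V.
Assume saturation: I_D = (k_n/2)(V_GS − V_t)² = (0.4/2)×(2.4 − 1.2)² = 0.2×1.2² = 0.287 mA.
V_DS = V_DD − I_D·R_D = 19 − 0.287×1 = 18.7 V.
Saturation requires V_DS ≥ V_GS − V_t = 1.2 V; 18.7 ≥ 1.2 ✓.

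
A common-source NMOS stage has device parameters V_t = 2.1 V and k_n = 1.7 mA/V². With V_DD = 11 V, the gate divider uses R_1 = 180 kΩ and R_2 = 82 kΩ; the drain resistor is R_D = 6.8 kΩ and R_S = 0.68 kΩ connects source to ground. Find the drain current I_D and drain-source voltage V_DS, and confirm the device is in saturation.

I_D ≈ 0.67 mA, V_DS ≈ 6 V

V_G = V_DD·R_2/(R_1+R_2) = 11×82/262 = 3.44 V.
Assume saturation: I_D = (k_n/2)(V_GS − V_t)² with V_GS = V_G − I_D·R_S = 3.44 − 0.68·I_D.
Substituting gives 0.393·I_D² − 2.55·I_D + 1.53 = 0, with roots I_D = 0.669 or 5.82 mA.
The root I_D = 5.82 mA gives V_GS = -0.518 V ≤ V_t, so take I_D = 0.669 mA.
Then V_GS = 2.99 V and V_DS = V_DD − I_D(R_D+R_S) = 11 − 0.669×7.48 = 5.99 V.
Saturation requires V_DS ≥ V_GS − V_t = 0.887 V; 5.99 ≥ 0.887 ✓.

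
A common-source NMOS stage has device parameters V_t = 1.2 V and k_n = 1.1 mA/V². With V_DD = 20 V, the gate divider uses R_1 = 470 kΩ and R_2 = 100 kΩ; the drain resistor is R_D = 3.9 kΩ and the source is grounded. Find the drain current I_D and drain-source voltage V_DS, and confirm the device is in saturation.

I_D ≈ 2.9 mA, V_DS ≈ 8.6 V

V_G = V_DD·R_2/(R_1+R_2) = 20×100/570 = 3.51 V. With the source grounded, V_GS = V_G = 3.51 V.
Assume saturation: I_D = (k_n/2)(V_GS − V_t)² = (1.1/2)×(3.51 − 1.2)² = 0.55×2.31² = 2.93 mA.
V_DS = V_DD − I_D·R_D = 20 − 2.93×3.9 = 8.57 V.
Saturation requires V_DS ≥ V_GS − V_t = 2.31 V; 8.57 ≥ 2.31 ✓.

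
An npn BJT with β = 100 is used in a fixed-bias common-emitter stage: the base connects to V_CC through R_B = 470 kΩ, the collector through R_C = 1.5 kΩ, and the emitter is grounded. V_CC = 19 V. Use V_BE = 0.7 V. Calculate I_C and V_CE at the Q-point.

Base loop: V_CC = I_B·R_B + V_BE, so I_B = (19 − 0.7)/470 kΩ = 0.0389 mA.
In the active region I_C = β·I_B = 100 × 0.0389 = 3.89 mA.
Collector loop: V_CE = V_CC − I_C·R_C = 19 − 3.89×1.5 = 13.2 V.
Since V_CE = 13.2 V > V_CE(sat) ≈ 0.2 V, the transistor is in the active region as assumed.

I_C ≈ 3.9 mA, V_CE ≈ 13 V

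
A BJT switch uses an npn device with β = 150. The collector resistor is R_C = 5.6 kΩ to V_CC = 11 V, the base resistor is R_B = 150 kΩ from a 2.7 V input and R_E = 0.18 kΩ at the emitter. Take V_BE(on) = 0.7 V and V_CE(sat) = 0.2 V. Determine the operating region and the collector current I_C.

Assume active. Base-emitter loop: I_B = (V_BB − V_BE)/(R_B + (β+1)R_E) = (2.7 − 0.7)/(150 + 151×0.18) = 0.0113 mA.
I_C = β·I_B = 150×0.0113 = 1.69 mA.
V_CE = V_CC − I_C·R_C − I_E·R_E = 11 − 1.69×5.6 − 1.7×0.18 = 1.21 V > V_CE(sat), so the active-region assumption holds.

active; I_C ≈ 1.7 mA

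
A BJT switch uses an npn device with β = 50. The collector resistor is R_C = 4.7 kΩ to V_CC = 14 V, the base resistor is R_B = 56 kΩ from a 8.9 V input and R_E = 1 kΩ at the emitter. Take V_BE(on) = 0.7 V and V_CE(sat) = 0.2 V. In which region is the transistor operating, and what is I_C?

saturation; I_C ≈ 2.4 mA

Assume active: I_B = (8.9 − 0.7)/(56 + 51×1) = 0.0766 mA, I_C = β·I_B = 3.83 mA.
Then V_CE = 14 − 3.83×4.7 − 3.91×1 = -7.92 V < 0.2 V — the active assumption fails.
Re-solve with V_CE = 0.2 V. KCL at the emitter: V_E/R_E = (V_BB−0.7−V_E)/R_B + (V_CC−0.2−V_E)/R_C, giving V_E = 2.5 V.
I_C = (V_CC − 0.2 − V_E)/R_C = (13.8 − 2.5)/4.7 = 2.4 mA.
Check: I_B = (8.2 − 2.5)/56 = 0.102 mA, and β·I_B = 5.08 mA > I_C, confirming saturation.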